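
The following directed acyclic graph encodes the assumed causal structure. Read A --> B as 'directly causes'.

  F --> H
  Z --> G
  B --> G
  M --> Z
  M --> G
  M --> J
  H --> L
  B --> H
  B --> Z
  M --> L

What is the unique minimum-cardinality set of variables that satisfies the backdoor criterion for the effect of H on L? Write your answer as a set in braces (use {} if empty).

{}

Variables eligible for adjustment (non-descendants of H, excluding H and L): {B, F, G, J, M, Z}.
Backdoor paths from H to L:
  P1: H <- B -> Z <- M -> L
  P2: H <- B -> Z -> G <- M -> L
  P3: H <- B -> G <- M -> L
  P4: H <- B -> G <- Z <- M -> L
Each backdoor path contains an unconditioned collider, so every path is already blocked with the empty conditioning set:
  P1: blocked at collider Z (neither it nor any descendant is in the conditioning set).
  P2: blocked at collider G (neither it nor any descendant is in the conditioning set).
  P3: blocked at collider G (neither it nor any descendant is in the conditioning set).
  P4: blocked at collider G (neither it nor any descendant is in the conditioning set).
The empty set is therefore the unique smallest valid set.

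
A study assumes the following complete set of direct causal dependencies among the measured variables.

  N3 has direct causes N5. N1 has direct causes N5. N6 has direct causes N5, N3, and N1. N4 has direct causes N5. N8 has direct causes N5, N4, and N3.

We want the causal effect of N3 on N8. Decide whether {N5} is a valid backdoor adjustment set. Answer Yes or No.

Yes

Backdoor paths from N3 to N8 (paths whose first edge points into N3):
  P1: N3 <- N5 -> N4 -> N8
  P2: N3 <- N5 -> N8
Condition 1 (no descendant of N3 in the set): holds — descendants of N3 are {N6, N8}; none are in {N5}.
Condition 2 (every backdoor path blocked by {N5}):
  P1: blocked at fork node N5 ∈ conditioning set.
  P2: blocked at fork node N5 ∈ conditioning set.
{N5} satisfies the backdoor criterion.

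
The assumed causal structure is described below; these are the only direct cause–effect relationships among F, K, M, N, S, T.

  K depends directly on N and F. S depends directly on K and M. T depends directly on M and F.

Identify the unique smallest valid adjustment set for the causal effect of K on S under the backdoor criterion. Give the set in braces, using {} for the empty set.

{}

Variables eligible for adjustment (non-descendants of K, excluding K and S): {F, M, N, T}.
Backdoor paths from K to S:
  P1: K <- F -> T <- M -> S
Each backdoor path contains an unconditioned collider, so every path is already blocked with the empty conditioning set:
  P1: blocked at collider T (neither it nor any descendant is in the conditioning set).
The empty set is therefore the unique smallest valid set.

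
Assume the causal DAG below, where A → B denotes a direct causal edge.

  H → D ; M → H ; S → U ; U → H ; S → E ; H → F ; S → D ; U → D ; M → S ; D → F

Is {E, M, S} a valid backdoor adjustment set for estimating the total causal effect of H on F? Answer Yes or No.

Backdoor paths from H to F (paths whose first edge points into H):
  P1: H <- M -> S -> U -> D -> F
  P2: H <- M -> S -> D -> F
  P3: H <- U <- S -> D -> F
  P4: H <- U -> D -> F
Condition 1 (no descendant of H in the set): holds — descendants of H are {D, F}; none are in {E, M, S}.
Condition 2 (every backdoor path blocked by {E, M, S}):
  P1: blocked at fork node M ∈ conditioning set.
  P2: blocked at fork node M ∈ conditioning set.
  P3: blocked at fork node S ∈ conditioning set.
  P4: open — no interior node is in the conditioning set.
{E, M, S} does not satisfy the backdoor criterion.

No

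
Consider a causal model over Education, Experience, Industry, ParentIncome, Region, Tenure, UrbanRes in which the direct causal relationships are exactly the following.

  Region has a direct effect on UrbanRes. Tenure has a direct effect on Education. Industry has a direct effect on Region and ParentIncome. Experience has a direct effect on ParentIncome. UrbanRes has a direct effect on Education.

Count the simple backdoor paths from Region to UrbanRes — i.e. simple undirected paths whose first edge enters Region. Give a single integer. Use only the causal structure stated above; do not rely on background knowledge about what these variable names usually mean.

0

A backdoor path from Region to UrbanRes is any simple undirected path whose first edge points into Region (i.e. leaves Region via a parent).
Parents of Region: {Industry}.
No simple path from any parent of Region reaches UrbanRes without revisiting Region, so there are no backdoor paths.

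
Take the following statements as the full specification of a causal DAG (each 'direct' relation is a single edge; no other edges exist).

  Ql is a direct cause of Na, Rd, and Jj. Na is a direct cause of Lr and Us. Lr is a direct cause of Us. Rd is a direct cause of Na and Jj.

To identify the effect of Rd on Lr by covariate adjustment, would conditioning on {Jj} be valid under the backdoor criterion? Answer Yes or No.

No

Backdoor paths from Rd to Lr (paths whose first edge points into Rd):
  P1: Rd <- Ql -> Na -> Lr
  P2: Rd <- Ql -> Na -> Us <- Lr
Condition 1 (no descendant of Rd in the set): FAILS — Jj is a descendant of Rd.
Condition 2 (every backdoor path blocked by {Jj}):
  P1: open — no interior node is in the conditioning set.
  P2: blocked at collider Us (neither it nor any descendant is in the conditioning set).
{Jj} does not satisfy the backdoor criterion.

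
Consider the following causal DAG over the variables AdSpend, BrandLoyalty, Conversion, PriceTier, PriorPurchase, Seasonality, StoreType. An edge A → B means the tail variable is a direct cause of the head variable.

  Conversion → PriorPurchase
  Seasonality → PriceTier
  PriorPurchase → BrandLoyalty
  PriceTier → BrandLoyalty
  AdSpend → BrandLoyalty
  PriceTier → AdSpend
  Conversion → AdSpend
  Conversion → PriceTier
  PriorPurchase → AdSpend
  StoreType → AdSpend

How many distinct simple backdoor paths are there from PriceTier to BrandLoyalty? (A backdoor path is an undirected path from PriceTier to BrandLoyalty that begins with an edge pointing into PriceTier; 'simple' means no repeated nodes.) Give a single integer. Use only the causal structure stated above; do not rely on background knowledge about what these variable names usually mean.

A backdoor path from PriceTier to BrandLoyalty is any simple undirected path whose first edge points into PriceTier (i.e. leaves PriceTier via a parent).
Parents of PriceTier: {Conversion, Seasonality}.
Enumerating:
  P1: PriceTier <- Conversion -> PriorPurchase -> AdSpend -> BrandLoyalty
  P2: PriceTier <- Conversion -> PriorPurchase -> BrandLoyalty
  P3: PriceTier <- Conversion -> AdSpend <- PriorPurchase -> BrandLoyalty
  P4: PriceTier <- Conversion -> AdSpend -> BrandLoyalty
That exhausts the simple backdoor paths. Count: 4.

4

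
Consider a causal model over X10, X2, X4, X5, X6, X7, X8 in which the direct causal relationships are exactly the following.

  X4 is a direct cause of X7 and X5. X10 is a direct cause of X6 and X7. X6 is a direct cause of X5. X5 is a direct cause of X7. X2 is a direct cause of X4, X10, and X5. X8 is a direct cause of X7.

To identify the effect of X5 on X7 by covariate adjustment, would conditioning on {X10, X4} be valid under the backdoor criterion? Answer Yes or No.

Yes

Backdoor paths from X5 to X7 (paths whose first edge points into X5):
  P1: X5 <- X2 -> X10 -> X7
  P2: X5 <- X2 -> X4 -> X7
  P3: X5 <- X6 <- X10 <- X2 -> X4 -> X7
  P4: X5 <- X6 <- X10 -> X7
  P5: X5 <- X4 <- X2 -> X10 -> X7
  P6: X5 <- X4 -> X7
Condition 1 (no descendant of X5 in the set): holds — descendants of X5 are {X7}; none are in {X10, X4}.
Condition 2 (every backdoor path blocked by {X10, X4}):
  P1: blocked at chain node X10 ∈ conditioning set.
  P2: blocked at chain node X4 ∈ conditioning set.
  P3: blocked at chain node X10 ∈ conditioning set.
  P4: blocked at fork node X10 ∈ conditioning set.
  P5: blocked at chain node X4 ∈ conditioning set.
  P6: blocked at fork node X4 ∈ conditioning set.
{X10, X4} satisfies the backdoor criterion.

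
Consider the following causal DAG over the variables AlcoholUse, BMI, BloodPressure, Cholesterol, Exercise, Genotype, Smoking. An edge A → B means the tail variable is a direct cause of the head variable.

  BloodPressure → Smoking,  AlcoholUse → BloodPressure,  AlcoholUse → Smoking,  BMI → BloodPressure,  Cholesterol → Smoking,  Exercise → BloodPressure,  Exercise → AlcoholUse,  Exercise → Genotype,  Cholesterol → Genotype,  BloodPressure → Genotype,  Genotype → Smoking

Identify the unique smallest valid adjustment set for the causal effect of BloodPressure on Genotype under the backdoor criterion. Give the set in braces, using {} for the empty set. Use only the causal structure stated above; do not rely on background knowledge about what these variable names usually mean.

{Exercise}

Variables eligible for adjustment (non-descendants of BloodPressure, excluding BloodPressure and Genotype): {AlcoholUse, BMI, Cholesterol, Exercise}.
Backdoor paths from BloodPressure to Genotype:
  P1: BloodPressure <- Exercise -> AlcoholUse -> Smoking <- Cholesterol -> Genotype
  P2: BloodPressure <- Exercise -> AlcoholUse -> Smoking <- Genotype
  P3: BloodPressure <- Exercise -> Genotype
  P4: BloodPressure <- AlcoholUse <- Exercise -> Genotype
  P5: BloodPressure <- AlcoholUse -> Smoking <- Cholesterol -> Genotype
  P6: BloodPressure <- AlcoholUse -> Smoking <- Genotype
The empty set is not sufficient: P3 (BloodPressure <- Exercise -> Genotype) has no collider blocking it and no conditioned non-collider, so it is open.
Try {Exercise}:
  P1: blocked at fork node Exercise ∈ conditioning set.
  P2: blocked at fork node Exercise ∈ conditioning set.
  P3: blocked at fork node Exercise ∈ conditioning set.
  P4: blocked at fork node Exercise ∈ conditioning set.
  P5: blocked at collider Smoking (neither it nor any descendant is in the conditioning set).
  P6: blocked at collider Smoking (neither it nor any descendant is in the conditioning set).
{Exercise} contains no descendant of BloodPressure and blocks every backdoor path.
No other singleton works — e.g. {BMI} leaves P3 open — so {Exercise} is the unique smallest valid adjustment set.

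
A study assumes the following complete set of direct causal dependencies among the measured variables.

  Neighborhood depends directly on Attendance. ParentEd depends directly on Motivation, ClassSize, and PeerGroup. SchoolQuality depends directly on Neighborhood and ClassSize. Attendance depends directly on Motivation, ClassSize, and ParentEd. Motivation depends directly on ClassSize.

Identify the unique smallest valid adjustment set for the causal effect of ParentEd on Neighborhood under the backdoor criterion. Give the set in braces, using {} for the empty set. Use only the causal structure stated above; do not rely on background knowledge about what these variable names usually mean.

{ClassSize, Motivation}

Variables eligible for adjustment (non-descendants of ParentEd, excluding ParentEd and Neighborhood): {ClassSize, Motivation, PeerGroup}.
Backdoor paths from ParentEd to Neighborhood:
  P1: ParentEd <- ClassSize -> Motivation -> Attendance -> Neighborhood
  P2: ParentEd <- ClassSize -> Attendance -> Neighborhood
  P3: ParentEd <- ClassSize -> SchoolQuality <- Neighborhood
  P4: ParentEd <- Motivation <- ClassSize -> Attendance -> Neighborhood
  P5: ParentEd <- Motivation <- ClassSize -> SchoolQuality <- Neighborhood
  P6: ParentEd <- Motivation -> Attendance <- ClassSize -> SchoolQuality <- Neighborhood
  P7: ParentEd <- Motivation -> Attendance -> Neighborhood
The empty set is not sufficient: P1 (ParentEd <- ClassSize -> Motivation -> Attendance -> Neighborhood) has no collider blocking it and no conditioned non-collider, so it is open.
Try {ClassSize, Motivation}:
  P1: blocked at fork node ClassSize ∈ conditioning set.
  P2: blocked at fork node ClassSize ∈ conditioning set.
  P3: blocked at fork node ClassSize ∈ conditioning set.
  P4: blocked at chain node Motivation ∈ conditioning set.
  P5: blocked at chain node Motivation ∈ conditioning set.
  P6: blocked at fork node Motivation ∈ conditioning set.
  P7: blocked at fork node Motivation ∈ conditioning set.
{ClassSize, Motivation} contains no descendant of ParentEd and blocks every backdoor path.
Every element of {ClassSize, Motivation} is needed (dropping ClassSize leaves P2 open; dropping Motivation leaves P7 open), so no proper subset is valid.
Among all size-2 subsets of the eligible variables, only {ClassSize, Motivation} blocks every backdoor path, so it is the unique smallest valid adjustment set.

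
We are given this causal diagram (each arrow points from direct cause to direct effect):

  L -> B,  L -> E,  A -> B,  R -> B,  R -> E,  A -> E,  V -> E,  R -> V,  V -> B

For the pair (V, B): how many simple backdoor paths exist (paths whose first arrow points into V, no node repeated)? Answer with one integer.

A backdoor path from V to B is any simple undirected path whose first edge points into V (i.e. leaves V via a parent).
Parents of V: {R}.
Enumerating:
  P1: V <- R -> E <- A -> B
  P2: V <- R -> E <- L -> B
  P3: V <- R -> B
That exhausts the simple backdoor paths. Count: 3.

3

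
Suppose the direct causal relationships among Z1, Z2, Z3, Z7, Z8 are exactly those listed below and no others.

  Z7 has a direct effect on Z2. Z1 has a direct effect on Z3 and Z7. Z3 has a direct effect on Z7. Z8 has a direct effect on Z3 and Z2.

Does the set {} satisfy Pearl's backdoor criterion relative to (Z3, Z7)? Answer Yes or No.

Backdoor paths from Z3 to Z7 (paths whose first edge points into Z3):
  P1: Z3 <- Z8 -> Z2 <- Z7
  P2: Z3 <- Z1 -> Z7
Condition 1 (no descendant of Z3 in the set): holds — descendants of Z3 are {Z2, Z7}; none are in {}.
Condition 2 (every backdoor path blocked by {}):
  P1: blocked at collider Z2 (neither it nor any descendant is in the conditioning set).
  P2: open — no interior node is in the conditioning set.
{} does not satisfy the backdoor criterion.

No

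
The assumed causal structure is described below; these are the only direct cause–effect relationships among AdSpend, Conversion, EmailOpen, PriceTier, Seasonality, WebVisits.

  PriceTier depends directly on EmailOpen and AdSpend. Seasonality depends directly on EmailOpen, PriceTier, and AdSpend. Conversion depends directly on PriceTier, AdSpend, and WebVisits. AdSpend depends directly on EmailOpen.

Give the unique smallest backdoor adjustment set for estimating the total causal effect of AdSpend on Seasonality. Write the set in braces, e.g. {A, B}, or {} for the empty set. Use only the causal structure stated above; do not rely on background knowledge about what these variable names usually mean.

{EmailOpen}

Variables eligible for adjustment (non-descendants of AdSpend, excluding AdSpend and Seasonality): {EmailOpen, WebVisits}.
Backdoor paths from AdSpend to Seasonality:
  P1: AdSpend <- EmailOpen -> PriceTier -> Seasonality
  P2: AdSpend <- EmailOpen -> Seasonality
The empty set is not sufficient: P1 (AdSpend <- EmailOpen -> PriceTier -> Seasonality) has no collider blocking it and no conditioned non-collider, so it is open.
Try {EmailOpen}:
  P1: blocked at fork node EmailOpen ∈ conditioning set.
  P2: blocked at fork node EmailOpen ∈ conditioning set.
{EmailOpen} contains no descendant of AdSpend and blocks every backdoor path.
No other singleton works — e.g. {WebVisits} leaves P1 open — so {EmailOpen} is the unique smallest valid adjustment set.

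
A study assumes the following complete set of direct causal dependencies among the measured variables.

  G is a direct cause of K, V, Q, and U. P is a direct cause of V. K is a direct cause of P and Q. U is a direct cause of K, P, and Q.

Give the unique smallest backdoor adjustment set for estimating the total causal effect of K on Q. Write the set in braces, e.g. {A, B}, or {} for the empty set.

{G, U}

Variables eligible for adjustment (non-descendants of K, excluding K and Q): {G, U}.
Backdoor paths from K to Q:
  P1: K <- G -> U -> Q
  P2: K <- G -> Q
  P3: K <- G -> V <- P <- U -> Q
  P4: K <- U <- G -> Q
  P5: K <- U -> Q
  P6: K <- U -> P -> V <- G -> Q
The empty set is not sufficient: P1 (K <- G -> U -> Q) has no collider blocking it and no conditioned non-collider, so it is open.
Try {G, U}:
  P1: blocked at fork node G ∈ conditioning set.
  P2: blocked at fork node G ∈ conditioning set.
  P3: blocked at fork node G ∈ conditioning set.
  P4: blocked at chain node U ∈ conditioning set.
  P5: blocked at fork node U ∈ conditioning set.
  P6: blocked at fork node U ∈ conditioning set.
{G, U} contains no descendant of K and blocks every backdoor path.
Every element of {G, U} is needed (dropping G leaves P2 open; dropping U leaves P5 open), so no proper subset is valid.
Among all size-2 subsets of the eligible variables, only {G, U} blocks every backdoor path, so it is the unique smallest valid adjustment set.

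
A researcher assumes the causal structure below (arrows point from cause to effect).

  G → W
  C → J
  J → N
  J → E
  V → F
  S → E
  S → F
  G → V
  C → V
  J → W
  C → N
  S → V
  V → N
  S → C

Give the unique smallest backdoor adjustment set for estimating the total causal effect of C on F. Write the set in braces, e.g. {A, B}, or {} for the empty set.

Variables eligible for adjustment (non-descendants of C, excluding C and F): {G, S}.
Backdoor paths from C to F:
  P1: C <- S -> V -> F
  P2: C <- S -> E <- J -> W <- G -> V -> F
  P3: C <- S -> E <- J -> N <- V -> F
  P4: C <- S -> F
The empty set is not sufficient: P1 (C <- S -> V -> F) has no collider blocking it and no conditioned non-collider, so it is open.
Try {S}:
  P1: blocked at fork node S ∈ conditioning set.
  P2: blocked at fork node S ∈ conditioning set.
  P3: blocked at fork node S ∈ conditioning set.
  P4: blocked at fork node S ∈ conditioning set.
{S} contains no descendant of C and blocks every backdoor path.
No other singleton works — e.g. {G} leaves P1 open — so {S} is the unique smallest valid adjustment set.

{S}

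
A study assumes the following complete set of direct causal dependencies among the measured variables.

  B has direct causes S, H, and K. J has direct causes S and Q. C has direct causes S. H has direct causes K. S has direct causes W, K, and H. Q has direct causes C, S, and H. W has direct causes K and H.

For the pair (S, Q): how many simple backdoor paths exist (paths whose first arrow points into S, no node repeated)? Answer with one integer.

7

A backdoor path from S to Q is any simple undirected path whose first edge points into S (i.e. leaves S via a parent).
Parents of S: {H, K, W}.
Enumerating:
  P1: S <- K -> H -> Q
  P2: S <- K -> W <- H -> Q
  P3: S <- K -> B <- H -> Q
  P4: S <- H -> Q
  P5: S <- W <- K -> H -> Q
  P6: S <- W <- K -> B <- H -> Q
  P7: S <- W <- H -> Q
That exhausts the simple backdoor paths. Count: 7.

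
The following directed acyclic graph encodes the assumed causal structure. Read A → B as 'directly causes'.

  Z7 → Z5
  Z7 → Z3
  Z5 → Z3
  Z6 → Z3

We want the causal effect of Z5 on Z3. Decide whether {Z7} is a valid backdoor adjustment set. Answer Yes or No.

Backdoor paths from Z5 to Z3 (paths whose first edge points into Z5):
  P1: Z5 <- Z7 -> Z3
Condition 1 (no descendant of Z5 in the set): holds — descendants of Z5 are {Z3}; none are in {Z7}.
Condition 2 (every backdoor path blocked by {Z7}):
  P1: blocked at fork node Z7 ∈ conditioning set.
{Z7} satisfies the backdoor criterion.

Yes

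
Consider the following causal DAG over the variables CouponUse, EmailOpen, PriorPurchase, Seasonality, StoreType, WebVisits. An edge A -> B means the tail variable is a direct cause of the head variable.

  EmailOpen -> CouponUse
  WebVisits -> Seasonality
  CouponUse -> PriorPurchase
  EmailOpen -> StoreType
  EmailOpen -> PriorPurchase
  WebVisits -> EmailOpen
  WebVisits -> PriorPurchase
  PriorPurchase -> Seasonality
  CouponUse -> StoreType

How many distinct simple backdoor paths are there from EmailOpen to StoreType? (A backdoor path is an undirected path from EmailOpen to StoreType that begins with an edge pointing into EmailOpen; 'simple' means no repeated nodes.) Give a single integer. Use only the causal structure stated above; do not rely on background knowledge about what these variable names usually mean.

A backdoor path from EmailOpen to StoreType is any simple undirected path whose first edge points into EmailOpen (i.e. leaves EmailOpen via a parent).
Parents of EmailOpen: {WebVisits}.
Enumerating:
  P1: EmailOpen <- WebVisits -> PriorPurchase <- CouponUse -> StoreType
  P2: EmailOpen <- WebVisits -> Seasonality <- PriorPurchase <- CouponUse -> StoreType
That exhausts the simple backdoor paths. Count: 2.

2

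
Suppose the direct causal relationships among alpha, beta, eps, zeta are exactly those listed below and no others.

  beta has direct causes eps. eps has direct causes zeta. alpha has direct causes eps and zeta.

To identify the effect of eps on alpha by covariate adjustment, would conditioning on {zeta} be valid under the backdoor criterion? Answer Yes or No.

Yes

Backdoor paths from eps to alpha (paths whose first edge points into eps):
  P1: eps <- zeta -> alpha
Condition 1 (no descendant of eps in the set): holds — descendants of eps are {alpha, beta}; none are in {zeta}.
Condition 2 (every backdoor path blocked by {zeta}):
  P1: blocked at fork node zeta ∈ conditioning set.
{zeta} satisfies the backdoor criterion.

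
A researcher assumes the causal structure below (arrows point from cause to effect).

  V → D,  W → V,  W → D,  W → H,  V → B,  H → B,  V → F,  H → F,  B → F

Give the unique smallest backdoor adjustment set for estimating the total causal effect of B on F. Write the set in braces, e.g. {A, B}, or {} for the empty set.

{H, V}

Variables eligible for adjustment (non-descendants of B, excluding B and F): {D, H, V, W}.
Backdoor paths from B to F:
  P1: B <- V <- W -> H -> F
  P2: B <- V -> D <- W -> H -> F
  P3: B <- V -> F
  P4: B <- H <- W -> V -> F
  P5: B <- H <- W -> D <- V -> F
  P6: B <- H -> F
The empty set is not sufficient: P1 (B <- V <- W -> H -> F) has no collider blocking it and no conditioned non-collider, so it is open.
Try {H, V}:
  P1: blocked at chain node V ∈ conditioning set.
  P2: blocked at fork node V ∈ conditioning set.
  P3: blocked at fork node V ∈ conditioning set.
  P4: blocked at chain node H ∈ conditioning set.
  P5: blocked at chain node H ∈ conditioning set.
  P6: blocked at fork node H ∈ conditioning set.
{H, V} contains no descendant of B and blocks every backdoor path.
Every element of {H, V} is needed (dropping H leaves P6 open; dropping V leaves P3 open), so no proper subset is valid.
Among all size-2 subsets of the eligible variables, only {H, V} blocks every backdoor path, so it is the unique smallest valid adjustment set.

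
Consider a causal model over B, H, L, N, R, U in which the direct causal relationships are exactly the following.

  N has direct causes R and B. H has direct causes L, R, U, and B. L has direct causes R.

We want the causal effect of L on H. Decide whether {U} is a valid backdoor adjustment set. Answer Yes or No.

No

Backdoor paths from L to H (paths whose first edge points into L):
  P1: L <- R -> N <- B -> H
  P2: L <- R -> H
Condition 1 (no descendant of L in the set): holds — descendants of L are {H}; none are in {U}.
Condition 2 (every backdoor path blocked by {U}):
  P1: blocked at collider N (neither it nor any descendant is in the conditioning set).
  P2: open — no interior node is in the conditioning set.
{U} does not satisfy the backdoor criterion.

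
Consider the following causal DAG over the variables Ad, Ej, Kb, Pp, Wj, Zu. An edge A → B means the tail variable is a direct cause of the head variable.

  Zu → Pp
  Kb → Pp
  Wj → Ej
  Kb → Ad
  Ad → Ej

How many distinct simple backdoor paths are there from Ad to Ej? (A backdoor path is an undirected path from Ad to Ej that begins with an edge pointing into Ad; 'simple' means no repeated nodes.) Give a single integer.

0

A backdoor path from Ad to Ej is any simple undirected path whose first edge points into Ad (i.e. leaves Ad via a parent).
Parents of Ad: {Kb}.
No simple path from any parent of Ad reaches Ej without revisiting Ad, so there are no backdoor paths.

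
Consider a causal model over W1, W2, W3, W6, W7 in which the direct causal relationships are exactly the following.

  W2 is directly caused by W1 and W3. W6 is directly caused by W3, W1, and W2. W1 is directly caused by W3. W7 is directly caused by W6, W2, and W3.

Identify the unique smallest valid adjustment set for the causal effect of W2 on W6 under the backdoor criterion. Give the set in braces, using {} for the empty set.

Variables eligible for adjustment (non-descendants of W2, excluding W2 and W6): {W1, W3}.
Backdoor paths from W2 to W6:
  P1: W2 <- W3 -> W1 -> W6
  P2: W2 <- W3 -> W6
  P3: W2 <- W3 -> W7 <- W6
  P4: W2 <- W1 <- W3 -> W6
  P5: W2 <- W1 <- W3 -> W7 <- W6
  P6: W2 <- W1 -> W6
The empty set is not sufficient: P1 (W2 <- W3 -> W1 -> W6) has no collider blocking it and no conditioned non-collider, so it is open.
Try {W1, W3}:
  P1: blocked at fork node W3 ∈ conditioning set.
  P2: blocked at fork node W3 ∈ conditioning set.
  P3: blocked at fork node W3 ∈ conditioning set.
  P4: blocked at chain node W1 ∈ conditioning set.
  P5: blocked at chain node W1 ∈ conditioning set.
  P6: blocked at fork node W1 ∈ conditioning set.
{W1, W3} contains no descendant of W2 and blocks every backdoor path.
Every element of {W1, W3} is needed (dropping W1 leaves P6 open; dropping W3 leaves P2 open), so no proper subset is valid.
Among all size-2 subsets of the eligible variables, only {W1, W3} blocks every backdoor path, so it is the unique smallest valid adjustment set.

{W1, W3}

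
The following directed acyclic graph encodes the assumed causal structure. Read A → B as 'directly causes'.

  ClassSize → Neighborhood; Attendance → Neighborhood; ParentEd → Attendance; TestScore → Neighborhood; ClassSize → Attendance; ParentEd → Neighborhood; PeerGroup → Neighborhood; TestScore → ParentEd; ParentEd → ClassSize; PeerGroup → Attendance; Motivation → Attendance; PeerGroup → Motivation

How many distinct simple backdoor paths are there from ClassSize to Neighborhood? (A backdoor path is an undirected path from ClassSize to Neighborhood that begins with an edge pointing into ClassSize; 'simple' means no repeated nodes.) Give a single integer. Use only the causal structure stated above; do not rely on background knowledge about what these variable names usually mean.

5

A backdoor path from ClassSize to Neighborhood is any simple undirected path whose first edge points into ClassSize (i.e. leaves ClassSize via a parent).
Parents of ClassSize: {ParentEd}.
Enumerating:
  P1: ClassSize <- ParentEd <- TestScore -> Neighborhood
  P2: ClassSize <- ParentEd -> Attendance <- PeerGroup -> Neighborhood
  P3: ClassSize <- ParentEd -> Attendance <- Motivation <- PeerGroup -> Neighborhood
  P4: ClassSize <- ParentEd -> Attendance -> Neighborhood
  P5: ClassSize <- ParentEd -> Neighborhood
That exhausts the simple backdoor paths. Count: 5.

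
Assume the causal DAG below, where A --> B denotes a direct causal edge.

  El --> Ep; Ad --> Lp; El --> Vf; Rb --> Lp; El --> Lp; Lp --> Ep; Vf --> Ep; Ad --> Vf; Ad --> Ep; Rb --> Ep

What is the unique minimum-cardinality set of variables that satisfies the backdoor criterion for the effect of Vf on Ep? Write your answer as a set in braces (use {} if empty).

{Ad, El}

Variables eligible for adjustment (non-descendants of Vf, excluding Vf and Ep): {Ad, El, Lp, Rb}.
Backdoor paths from Vf to Ep:
  P1: Vf <- Ad -> Lp <- Rb -> Ep
  P2: Vf <- Ad -> Lp <- El -> Ep
  P3: Vf <- Ad -> Lp -> Ep
  P4: Vf <- Ad -> Ep
  P5: Vf <- El -> Lp <- Rb -> Ep
  P6: Vf <- El -> Lp <- Ad -> Ep
  P7: Vf <- El -> Lp -> Ep
  P8: Vf <- El -> Ep
The empty set is not sufficient: P3 (Vf <- Ad -> Lp -> Ep) has no collider blocking it and no conditioned non-collider, so it is open.
Try {Ad, El}:
  P1: blocked at fork node Ad ∈ conditioning set.
  P2: blocked at fork node Ad ∈ conditioning set.
  P3: blocked at fork node Ad ∈ conditioning set.
  P4: blocked at fork node Ad ∈ conditioning set.
  P5: blocked at fork node El ∈ conditioning set.
  P6: blocked at fork node El ∈ conditioning set.
  P7: blocked at fork node El ∈ conditioning set.
  P8: blocked at fork node El ∈ conditioning set.
{Ad, El} contains no descendant of Vf and blocks every backdoor path.
Every element of {Ad, El} is needed (dropping Ad leaves P3 open; dropping El leaves P7 open), so no proper subset is valid.
Among all size-2 subsets of the eligible variables, only {Ad, El} blocks every backdoor path, so it is the unique smallest valid adjustment set.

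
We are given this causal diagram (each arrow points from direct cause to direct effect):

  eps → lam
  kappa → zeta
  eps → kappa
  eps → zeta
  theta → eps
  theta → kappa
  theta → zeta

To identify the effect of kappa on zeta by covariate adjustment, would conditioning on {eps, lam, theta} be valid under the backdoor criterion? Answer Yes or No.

Yes

Backdoor paths from kappa to zeta (paths whose first edge points into kappa):
  P1: kappa <- theta -> eps -> zeta
  P2: kappa <- theta -> zeta
  P3: kappa <- eps <- theta -> zeta
  P4: kappa <- eps -> zeta
Condition 1 (no descendant of kappa in the set): holds — descendants of kappa are {zeta}; none are in {eps, lam, theta}.
Condition 2 (every backdoor path blocked by {eps, lam, theta}):
  P1: blocked at fork node theta ∈ conditioning set.
  P2: blocked at fork node theta ∈ conditioning set.
  P3: blocked at chain node eps ∈ conditioning set.
  P4: blocked at fork node eps ∈ conditioning set.
{eps, lam, theta} satisfies the backdoor criterion.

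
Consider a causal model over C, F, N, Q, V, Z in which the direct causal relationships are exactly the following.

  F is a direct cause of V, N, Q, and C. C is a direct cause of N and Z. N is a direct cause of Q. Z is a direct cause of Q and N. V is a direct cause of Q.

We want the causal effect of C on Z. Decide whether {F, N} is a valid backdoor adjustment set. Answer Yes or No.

Backdoor paths from C to Z (paths whose first edge points into C):
  P1: C <- F -> V -> Q <- Z
  P2: C <- F -> V -> Q <- N <- Z
  P3: C <- F -> N <- Z
  P4: C <- F -> N -> Q <- Z
  P5: C <- F -> Q <- Z
  P6: C <- F -> Q <- N <- Z
Condition 1 (no descendant of C in the set): FAILS — N is a descendant of C.
Condition 2 (every backdoor path blocked by {F, N}):
  P1: blocked at fork node F ∈ conditioning set.
  P2: blocked at fork node F ∈ conditioning set.
  P3: blocked at fork node F ∈ conditioning set.
  P4: blocked at fork node F ∈ conditioning set.
  P5: blocked at fork node F ∈ conditioning set.
  P6: blocked at fork node F ∈ conditioning set.
{F, N} does not satisfy the backdoor criterion.

No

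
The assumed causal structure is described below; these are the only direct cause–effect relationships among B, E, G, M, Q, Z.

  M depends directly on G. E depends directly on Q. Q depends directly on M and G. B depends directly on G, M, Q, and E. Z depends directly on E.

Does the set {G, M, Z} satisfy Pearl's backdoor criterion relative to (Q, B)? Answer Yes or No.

Backdoor paths from Q to B (paths whose first edge points into Q):
  P1: Q <- G -> M -> B
  P2: Q <- G -> B
  P3: Q <- M <- G -> B
  P4: Q <- M -> B
Condition 1 (no descendant of Q in the set): FAILS — Z is a descendant of Q.
Condition 2 (every backdoor path blocked by {G, M, Z}):
  P1: blocked at fork node G ∈ conditioning set.
  P2: blocked at fork node G ∈ conditioning set.
  P3: blocked at chain node M ∈ conditioning set.
  P4: blocked at fork node M ∈ conditioning set.
{G, M, Z} does not satisfy the backdoor criterion.

No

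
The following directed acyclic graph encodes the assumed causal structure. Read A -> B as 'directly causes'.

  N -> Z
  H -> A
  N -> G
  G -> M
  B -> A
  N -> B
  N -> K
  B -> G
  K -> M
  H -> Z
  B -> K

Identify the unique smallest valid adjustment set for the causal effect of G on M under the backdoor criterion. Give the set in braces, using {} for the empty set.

Variables eligible for adjustment (non-descendants of G, excluding G and M): {A, B, H, K, N, Z}.
Backdoor paths from G to M:
  P1: G <- N -> B -> K -> M
  P2: G <- N -> Z <- H -> A <- B -> K -> M
  P3: G <- N -> K -> M
  P4: G <- B <- N -> K -> M
  P5: G <- B -> A <- H -> Z <- N -> K -> M
  P6: G <- B -> K -> M
The empty set is not sufficient: P1 (G <- N -> B -> K -> M) has no collider blocking it and no conditioned non-collider, so it is open.
Try {K}:
  P1: blocked at chain node K ∈ conditioning set.
  P2: blocked at collider Z (neither it nor any descendant is in the conditioning set).
  P3: blocked at chain node K ∈ conditioning set.
  P4: blocked at chain node K ∈ conditioning set.
  P5: blocked at collider A (neither it nor any descendant is in the conditioning set).
  P6: blocked at chain node K ∈ conditioning set.
{K} contains no descendant of G and blocks every backdoor path.
No other singleton works — e.g. {N} leaves P6 open — so {K} is the unique smallest valid adjustment set.

{K}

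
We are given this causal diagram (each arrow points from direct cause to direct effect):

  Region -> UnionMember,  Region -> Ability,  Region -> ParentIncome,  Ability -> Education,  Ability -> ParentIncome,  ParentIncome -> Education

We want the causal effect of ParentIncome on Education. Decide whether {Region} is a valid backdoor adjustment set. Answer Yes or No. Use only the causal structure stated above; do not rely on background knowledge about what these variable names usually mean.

No

Backdoor paths from ParentIncome to Education (paths whose first edge points into ParentIncome):
  P1: ParentIncome <- Region -> Ability -> Education
  P2: ParentIncome <- Ability -> Education
Condition 1 (no descendant of ParentIncome in the set): holds — descendants of ParentIncome are {Education}; none are in {Region}.
Condition 2 (every backdoor path blocked by {Region}):
  P1: blocked at fork node Region ∈ conditioning set.
  P2: open — no interior node is in the conditioning set.
{Region} does not satisfy the backdoor criterion.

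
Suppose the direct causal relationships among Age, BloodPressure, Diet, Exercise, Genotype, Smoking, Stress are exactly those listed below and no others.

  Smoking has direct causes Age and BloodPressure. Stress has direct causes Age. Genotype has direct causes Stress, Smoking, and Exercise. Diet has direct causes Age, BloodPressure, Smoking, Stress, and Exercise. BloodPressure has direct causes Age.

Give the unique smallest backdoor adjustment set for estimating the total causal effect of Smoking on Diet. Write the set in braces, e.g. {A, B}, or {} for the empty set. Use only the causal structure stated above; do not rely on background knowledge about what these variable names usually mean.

Variables eligible for adjustment (non-descendants of Smoking, excluding Smoking and Diet): {Age, BloodPressure, Exercise, Stress}.
Backdoor paths from Smoking to Diet:
  P1: Smoking <- Age -> BloodPressure -> Diet
  P2: Smoking <- Age -> Stress -> Genotype <- Exercise -> Diet
  P3: Smoking <- Age -> Stress -> Diet
  P4: Smoking <- Age -> Diet
  P5: Smoking <- BloodPressure <- Age -> Stress -> Genotype <- Exercise -> Diet
  P6: Smoking <- BloodPressure <- Age -> Stress -> Diet
  P7: Smoking <- BloodPressure <- Age -> Diet
  P8: Smoking <- BloodPressure -> Diet
The empty set is not sufficient: P1 (Smoking <- Age -> BloodPressure -> Diet) has no collider blocking it and no conditioned non-collider, so it is open.
Try {Age, BloodPressure}:
  P1: blocked at fork node Age ∈ conditioning set.
  P2: blocked at fork node Age ∈ conditioning set.
  P3: blocked at fork node Age ∈ conditioning set.
  P4: blocked at fork node Age ∈ conditioning set.
  P5: blocked at chain node BloodPressure ∈ conditioning set.
  P6: blocked at chain node BloodPressure ∈ conditioning set.
  P7: blocked at chain node BloodPressure ∈ conditioning set.
  P8: blocked at fork node BloodPressure ∈ conditioning set.
{Age, BloodPressure} contains no descendant of Smoking and blocks every backdoor path.
Every element of {Age, BloodPressure} is needed (dropping Age leaves P3 open; dropping BloodPressure leaves P8 open), so no proper subset is valid.
Among all size-2 subsets of the eligible variables, only {Age, BloodPressure} blocks every backdoor path, so it is the unique smallest valid adjustment set.

{Age, BloodPressure}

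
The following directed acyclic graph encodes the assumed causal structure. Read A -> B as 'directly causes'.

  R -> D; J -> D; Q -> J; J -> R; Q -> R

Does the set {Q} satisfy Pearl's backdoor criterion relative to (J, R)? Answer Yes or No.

Backdoor paths from J to R (paths whose first edge points into J):
  P1: J <- Q -> R
Condition 1 (no descendant of J in the set): holds — descendants of J are {D, R}; none are in {Q}.
Condition 2 (every backdoor path blocked by {Q}):
  P1: blocked at fork node Q ∈ conditioning set.
{Q} satisfies the backdoor criterion.

Yes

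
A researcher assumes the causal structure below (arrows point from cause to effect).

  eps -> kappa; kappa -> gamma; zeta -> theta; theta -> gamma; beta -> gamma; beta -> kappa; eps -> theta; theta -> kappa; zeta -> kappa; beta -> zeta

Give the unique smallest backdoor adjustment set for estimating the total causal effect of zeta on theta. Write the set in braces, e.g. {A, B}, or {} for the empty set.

Variables eligible for adjustment (non-descendants of zeta, excluding zeta and theta): {beta, eps}.
Backdoor paths from zeta to theta:
  P1: zeta <- beta -> kappa <- eps -> theta
  P2: zeta <- beta -> kappa <- theta
  P3: zeta <- beta -> kappa -> gamma <- theta
  P4: zeta <- beta -> gamma <- theta
  P5: zeta <- beta -> gamma <- kappa <- eps -> theta
  P6: zeta <- beta -> gamma <- kappa <- theta
Each backdoor path contains an unconditioned collider, so every path is already blocked with the empty conditioning set:
  P1: blocked at collider kappa (neither it nor any descendant is in the conditioning set).
  P2: blocked at collider kappa (neither it nor any descendant is in the conditioning set).
  P3: blocked at collider gamma (neither it nor any descendant is in the conditioning set).
  P4: blocked at collider gamma (neither it nor any descendant is in the conditioning set).
  P5: blocked at collider gamma (neither it nor any descendant is in the conditioning set).
  P6: blocked at collider gamma (neither it nor any descendant is in the conditioning set).
The empty set is therefore the unique smallest valid set.

{}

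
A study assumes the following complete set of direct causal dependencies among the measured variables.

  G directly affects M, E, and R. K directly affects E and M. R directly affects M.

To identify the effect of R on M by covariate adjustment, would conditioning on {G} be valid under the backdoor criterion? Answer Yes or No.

Yes

Backdoor paths from R to M (paths whose first edge points into R):
  P1: R <- G -> E <- K -> M
  P2: R <- G -> M
Condition 1 (no descendant of R in the set): holds — descendants of R are {M}; none are in {G}.
Condition 2 (every backdoor path blocked by {G}):
  P1: blocked at fork node G ∈ conditioning set.
  P2: blocked at fork node G ∈ conditioning set.
{G} satisfies the backdoor criterion.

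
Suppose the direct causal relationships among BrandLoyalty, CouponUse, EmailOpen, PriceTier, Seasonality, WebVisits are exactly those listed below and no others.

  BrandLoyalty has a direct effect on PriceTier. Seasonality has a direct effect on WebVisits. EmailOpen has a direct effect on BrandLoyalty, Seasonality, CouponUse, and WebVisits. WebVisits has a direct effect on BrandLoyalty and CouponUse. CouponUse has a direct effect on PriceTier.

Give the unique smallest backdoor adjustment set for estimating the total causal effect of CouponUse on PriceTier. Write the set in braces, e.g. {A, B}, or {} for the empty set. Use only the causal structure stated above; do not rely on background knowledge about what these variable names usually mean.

{BrandLoyalty}

Variables eligible for adjustment (non-descendants of CouponUse, excluding CouponUse and PriceTier): {BrandLoyalty, EmailOpen, Seasonality, WebVisits}.
Backdoor paths from CouponUse to PriceTier:
  P1: CouponUse <- EmailOpen -> Seasonality -> WebVisits -> BrandLoyalty -> PriceTier
  P2: CouponUse <- EmailOpen -> WebVisits -> BrandLoyalty -> PriceTier
  P3: CouponUse <- EmailOpen -> BrandLoyalty -> PriceTier
  P4: CouponUse <- WebVisits <- EmailOpen -> BrandLoyalty -> PriceTier
  P5: CouponUse <- WebVisits <- Seasonality <- EmailOpen -> BrandLoyalty -> PriceTier
  P6: CouponUse <- WebVisits -> BrandLoyalty -> PriceTier
The empty set is not sufficient: P1 (CouponUse <- EmailOpen -> Seasonality -> WebVisits -> BrandLoyalty -> PriceTier) has no collider blocking it and no conditioned non-collider, so it is open.
Try {BrandLoyalty}:
  P1: blocked at chain node BrandLoyalty ∈ conditioning set.
  P2: blocked at chain node BrandLoyalty ∈ conditioning set.
  P3: blocked at chain node BrandLoyalty ∈ conditioning set.
  P4: blocked at chain node BrandLoyalty ∈ conditioning set.
  P5: blocked at chain node BrandLoyalty ∈ conditioning set.
  P6: blocked at chain node BrandLoyalty ∈ conditioning set.
{BrandLoyalty} contains no descendant of CouponUse and blocks every backdoor path.
No other singleton works — e.g. {EmailOpen} leaves P6 open — so {BrandLoyalty} is the unique smallest valid adjustment set.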